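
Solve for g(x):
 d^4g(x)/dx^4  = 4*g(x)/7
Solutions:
 g(x) = C1*exp(-sqrt(2)*7^(3/4)*x/7) + C2*exp(sqrt(2)*7^(3/4)*x/7) + C3*sin(sqrt(2)*7^(3/4)*x/7) + C4*cos(sqrt(2)*7^(3/4)*x/7)


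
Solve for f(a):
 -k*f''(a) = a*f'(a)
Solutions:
 f(a) = C1 + C2*sqrt(k)*erf(sqrt(2)*a*sqrt(1/k)/2)


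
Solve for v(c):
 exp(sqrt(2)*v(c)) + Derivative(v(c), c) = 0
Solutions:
 v(c) = sqrt(2)*(2*log(1/(C1 + c)) - log(2))/4


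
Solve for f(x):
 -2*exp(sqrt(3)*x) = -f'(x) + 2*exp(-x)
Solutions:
 f(x) = C1 + 2*sqrt(3)*exp(sqrt(3)*x)/3 - 2*exp(-x)


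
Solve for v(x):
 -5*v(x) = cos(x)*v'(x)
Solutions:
 v(x) = C1*sqrt(sin(x) - 1)*(sin(x)^2 - 2*sin(x) + 1)/(sqrt(sin(x) + 1)*(sin(x)^2 + 2*sin(x) + 1))


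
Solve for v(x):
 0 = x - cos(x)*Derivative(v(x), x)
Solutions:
 v(x) = C1 + Integral(x/cos(x), x)


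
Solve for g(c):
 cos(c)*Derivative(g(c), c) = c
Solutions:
 g(c) = C1 + Integral(c/cos(c), c)


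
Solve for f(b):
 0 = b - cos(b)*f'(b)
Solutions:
 f(b) = C1 + Integral(b/cos(b), b)


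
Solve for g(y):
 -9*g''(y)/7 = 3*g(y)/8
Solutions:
 g(y) = C1*sin(sqrt(42)*y/12) + C2*cos(sqrt(42)*y/12)


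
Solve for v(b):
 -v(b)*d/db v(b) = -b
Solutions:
 v(b) = -sqrt(C1 + b^2)
 v(b) = sqrt(C1 + b^2)


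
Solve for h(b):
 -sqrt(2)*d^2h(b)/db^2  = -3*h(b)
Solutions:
 h(b) = C1*exp(-2^(3/4)*sqrt(3)*b/2) + C2*exp(2^(3/4)*sqrt(3)*b/2)


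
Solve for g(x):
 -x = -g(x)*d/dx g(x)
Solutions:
 g(x) = -sqrt(C1 + x^2)
 g(x) = sqrt(C1 + x^2)


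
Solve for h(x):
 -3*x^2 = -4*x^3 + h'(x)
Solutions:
 h(x) = C1 + x^4 - x^3


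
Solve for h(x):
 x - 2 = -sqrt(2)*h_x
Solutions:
 h(x) = C1 - sqrt(2)*x^2/4 + sqrt(2)*x


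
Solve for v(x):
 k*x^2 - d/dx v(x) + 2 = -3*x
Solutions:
 v(x) = C1 + k*x^3/3 + 3*x^2/2 + 2*x


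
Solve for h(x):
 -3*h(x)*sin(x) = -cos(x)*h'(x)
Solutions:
 h(x) = C1/cos(x)^3


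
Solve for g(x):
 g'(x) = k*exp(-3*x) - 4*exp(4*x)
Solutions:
 g(x) = C1 - k*exp(-3*x)/3 - exp(4*x)


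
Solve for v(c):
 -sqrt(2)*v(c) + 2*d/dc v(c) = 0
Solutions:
 v(c) = C1*exp(sqrt(2)*c/2)


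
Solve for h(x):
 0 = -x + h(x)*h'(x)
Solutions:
 h(x) = -sqrt(C1 + x^2)
 h(x) = sqrt(C1 + x^2)


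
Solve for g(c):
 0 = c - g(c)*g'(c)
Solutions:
 g(c) = -sqrt(C1 + c^2)
 g(c) = sqrt(C1 + c^2)


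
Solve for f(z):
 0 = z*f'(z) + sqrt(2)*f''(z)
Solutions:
 f(z) = C1 + C2*erf(2^(1/4)*z/2)


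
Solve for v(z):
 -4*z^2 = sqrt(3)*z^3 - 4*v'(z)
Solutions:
 v(z) = C1 + sqrt(3)*z^4/16 + z^3/3


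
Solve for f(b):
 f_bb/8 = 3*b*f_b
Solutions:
 f(b) = C1 + C2*erfi(2*sqrt(3)*b)


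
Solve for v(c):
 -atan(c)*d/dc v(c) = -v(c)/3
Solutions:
 v(c) = C1*exp(Integral(1/atan(c), c)/3)


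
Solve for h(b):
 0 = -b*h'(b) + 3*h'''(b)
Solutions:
 h(b) = C1 + Integral(C2*airyai(3^(2/3)*b/3) + C3*airybi(3^(2/3)*b/3), b)


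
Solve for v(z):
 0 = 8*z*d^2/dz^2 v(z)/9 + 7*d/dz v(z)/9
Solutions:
 v(z) = C1 + C2*z^(1/8)


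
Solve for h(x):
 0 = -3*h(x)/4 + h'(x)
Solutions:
 h(x) = C1*exp(3*x/4)


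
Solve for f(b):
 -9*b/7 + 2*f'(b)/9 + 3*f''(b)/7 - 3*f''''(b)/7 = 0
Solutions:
 f(b) = C1 + C2*exp(-b*(3/(sqrt(22) + 7)^(1/3) + (sqrt(22) + 7)^(1/3))/6)*sin(sqrt(3)*b*(-(sqrt(22) + 7)^(1/3) + 3/(sqrt(22) + 7)^(1/3))/6) + C3*exp(-b*(3/(sqrt(22) + 7)^(1/3) + (sqrt(22) + 7)^(1/3))/6)*cos(sqrt(3)*b*(-(sqrt(22) + 7)^(1/3) + 3/(sqrt(22) + 7)^(1/3))/6) + C4*exp(b*((sqrt(22) + 7)^(-1/3) + (sqrt(22) + 7)^(1/3)/3)) + 81*b^2/28 - 2187*b/196


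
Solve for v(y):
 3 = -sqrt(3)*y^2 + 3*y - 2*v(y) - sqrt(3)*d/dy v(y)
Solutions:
 v(y) = C1*exp(-2*sqrt(3)*y/3) - sqrt(3)*y^2/2 + 3*y - 3*sqrt(3)/2 - 3/2


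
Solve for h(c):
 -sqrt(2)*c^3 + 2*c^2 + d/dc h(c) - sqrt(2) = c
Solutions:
 h(c) = C1 + sqrt(2)*c^4/4 - 2*c^3/3 + c^2/2 + sqrt(2)*c


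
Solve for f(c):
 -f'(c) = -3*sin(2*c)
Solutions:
 f(c) = C1 - 3*cos(2*c)/2


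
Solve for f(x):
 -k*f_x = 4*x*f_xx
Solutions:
 f(x) = C1 + x^(1 - re(k)/4)*(C2*sin(log(x)*Abs(im(k))/4) + C3*cos(log(x)*im(k)/4))


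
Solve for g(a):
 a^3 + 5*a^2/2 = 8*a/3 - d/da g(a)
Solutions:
 g(a) = C1 - a^4/4 - 5*a^3/6 + 4*a^2/3


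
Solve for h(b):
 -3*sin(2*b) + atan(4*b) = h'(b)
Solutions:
 h(b) = C1 + b*atan(4*b) - log(16*b^2 + 1)/8 + 3*cos(2*b)/2


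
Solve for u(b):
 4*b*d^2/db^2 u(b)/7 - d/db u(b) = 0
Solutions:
 u(b) = C1 + C2*b^(11/4)


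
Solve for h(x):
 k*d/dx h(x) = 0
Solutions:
 h(x) = C1


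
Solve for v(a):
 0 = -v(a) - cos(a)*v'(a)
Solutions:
 v(a) = C1*sqrt(sin(a) - 1)/sqrt(sin(a) + 1)


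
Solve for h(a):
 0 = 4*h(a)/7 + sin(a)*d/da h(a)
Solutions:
 h(a) = C1*(cos(a) + 1)^(2/7)/(cos(a) - 1)^(2/7)


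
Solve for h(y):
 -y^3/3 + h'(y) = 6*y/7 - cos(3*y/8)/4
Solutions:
 h(y) = C1 + y^4/12 + 3*y^2/7 - 2*sin(3*y/8)/3


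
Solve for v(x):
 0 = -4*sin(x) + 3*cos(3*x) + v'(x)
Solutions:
 v(x) = C1 - sin(3*x) - 4*cos(x)


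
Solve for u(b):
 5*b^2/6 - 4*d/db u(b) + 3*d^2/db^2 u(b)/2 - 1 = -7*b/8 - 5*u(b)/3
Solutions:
 u(b) = C1*exp(b*(4 - sqrt(6))/3) + C2*exp(b*(sqrt(6) + 4)/3) - b^2/2 - 117*b/40 - 138/25


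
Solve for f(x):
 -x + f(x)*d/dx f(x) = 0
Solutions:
 f(x) = -sqrt(C1 + x^2)
 f(x) = sqrt(C1 + x^2)


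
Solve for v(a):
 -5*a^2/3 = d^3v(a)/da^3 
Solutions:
 v(a) = C1 + C2*a + C3*a^2 - a^5/36


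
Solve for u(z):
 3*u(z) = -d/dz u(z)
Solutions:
 u(z) = C1*exp(-3*z)


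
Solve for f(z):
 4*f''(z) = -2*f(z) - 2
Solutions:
 f(z) = C1*sin(sqrt(2)*z/2) + C2*cos(sqrt(2)*z/2) - 1


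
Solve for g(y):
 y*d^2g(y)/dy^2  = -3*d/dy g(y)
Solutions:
 g(y) = C1 + C2/y^2


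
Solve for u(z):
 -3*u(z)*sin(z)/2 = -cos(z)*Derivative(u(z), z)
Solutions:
 u(z) = C1/cos(z)^(3/2)


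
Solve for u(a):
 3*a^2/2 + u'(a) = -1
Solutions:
 u(a) = C1 - a^3/2 - a


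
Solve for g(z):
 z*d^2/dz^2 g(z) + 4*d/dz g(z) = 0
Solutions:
 g(z) = C1 + C2/z^3


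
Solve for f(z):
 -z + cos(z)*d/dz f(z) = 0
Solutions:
 f(z) = C1 + Integral(z/cos(z), z)


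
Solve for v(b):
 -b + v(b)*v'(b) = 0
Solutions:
 v(b) = -sqrt(C1 + b^2)
 v(b) = sqrt(C1 + b^2)


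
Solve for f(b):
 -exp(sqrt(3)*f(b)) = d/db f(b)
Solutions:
 f(b) = sqrt(3)*(2*log(1/(C1 + b)) - log(3))/6


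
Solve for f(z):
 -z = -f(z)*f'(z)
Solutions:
 f(z) = -sqrt(C1 + z^2)
 f(z) = sqrt(C1 + z^2)


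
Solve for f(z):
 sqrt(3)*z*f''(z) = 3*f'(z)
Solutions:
 f(z) = C1 + C2*z^(1 + sqrt(3))


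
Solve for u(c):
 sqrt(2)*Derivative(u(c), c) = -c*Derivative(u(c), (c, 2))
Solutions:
 u(c) = C1 + C2*c^(1 - sqrt(2))


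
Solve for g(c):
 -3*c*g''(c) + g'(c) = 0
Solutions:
 g(c) = C1 + C2*c^(4/3)


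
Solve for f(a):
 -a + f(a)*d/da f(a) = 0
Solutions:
 f(a) = -sqrt(C1 + a^2)
 f(a) = sqrt(C1 + a^2)


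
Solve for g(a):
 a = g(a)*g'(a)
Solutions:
 g(a) = -sqrt(C1 + a^2)
 g(a) = sqrt(C1 + a^2)


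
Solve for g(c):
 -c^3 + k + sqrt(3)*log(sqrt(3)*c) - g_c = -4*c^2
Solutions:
 g(c) = C1 - c^4/4 + 4*c^3/3 + c*k + sqrt(3)*c*log(c) - sqrt(3)*c + sqrt(3)*c*log(3)/2


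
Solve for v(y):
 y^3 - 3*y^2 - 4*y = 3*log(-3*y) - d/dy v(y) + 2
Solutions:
 v(y) = C1 - y^4/4 + y^3 + 2*y^2 + 3*y*log(-y) + y*(-1 + 3*log(3))


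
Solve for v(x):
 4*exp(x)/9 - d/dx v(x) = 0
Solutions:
 v(x) = C1 + 4*exp(x)/9


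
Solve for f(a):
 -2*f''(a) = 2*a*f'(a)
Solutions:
 f(a) = C1 + C2*erf(sqrt(2)*a/2)


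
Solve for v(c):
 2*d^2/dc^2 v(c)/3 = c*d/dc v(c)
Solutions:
 v(c) = C1 + C2*erfi(sqrt(3)*c/2)


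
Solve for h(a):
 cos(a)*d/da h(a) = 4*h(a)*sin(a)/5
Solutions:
 h(a) = C1/cos(a)^(4/5)


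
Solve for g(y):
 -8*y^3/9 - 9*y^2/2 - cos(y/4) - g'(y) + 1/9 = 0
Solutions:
 g(y) = C1 - 2*y^4/9 - 3*y^3/2 + y/9 - 4*sin(y/4)


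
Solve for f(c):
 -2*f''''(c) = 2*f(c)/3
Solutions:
 f(c) = (C1*sin(sqrt(2)*3^(3/4)*c/6) + C2*cos(sqrt(2)*3^(3/4)*c/6))*exp(-sqrt(2)*3^(3/4)*c/6) + (C3*sin(sqrt(2)*3^(3/4)*c/6) + C4*cos(sqrt(2)*3^(3/4)*c/6))*exp(sqrt(2)*3^(3/4)*c/6)


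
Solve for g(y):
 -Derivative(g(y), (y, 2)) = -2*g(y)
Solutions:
 g(y) = C1*exp(-sqrt(2)*y) + C2*exp(sqrt(2)*y)


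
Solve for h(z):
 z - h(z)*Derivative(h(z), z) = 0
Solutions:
 h(z) = -sqrt(C1 + z^2)
 h(z) = sqrt(C1 + z^2)


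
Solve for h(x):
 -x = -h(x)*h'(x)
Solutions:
 h(x) = -sqrt(C1 + x^2)
 h(x) = sqrt(C1 + x^2)


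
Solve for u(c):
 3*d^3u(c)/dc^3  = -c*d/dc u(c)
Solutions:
 u(c) = C1 + Integral(C2*airyai(-3^(2/3)*c/3) + C3*airybi(-3^(2/3)*c/3), c)


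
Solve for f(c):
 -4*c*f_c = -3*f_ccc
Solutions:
 f(c) = C1 + Integral(C2*airyai(6^(2/3)*c/3) + C3*airybi(6^(2/3)*c/3), c)


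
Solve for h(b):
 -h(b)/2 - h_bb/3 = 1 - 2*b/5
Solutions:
 h(b) = C1*sin(sqrt(6)*b/2) + C2*cos(sqrt(6)*b/2) + 4*b/5 - 2


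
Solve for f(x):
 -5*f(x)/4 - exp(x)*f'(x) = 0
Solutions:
 f(x) = C1*exp(5*exp(-x)/4)


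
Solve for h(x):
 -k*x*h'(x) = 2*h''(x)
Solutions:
 h(x) = Piecewise((-sqrt(pi)*C1*erf(sqrt(k)*x/2)/sqrt(k) - C2, (k > 0) | (k < 0)), (-C1*x - C2, True))


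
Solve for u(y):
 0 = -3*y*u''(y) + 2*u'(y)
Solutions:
 u(y) = C1 + C2*y^(5/3)


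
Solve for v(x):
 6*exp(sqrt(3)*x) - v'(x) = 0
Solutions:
 v(x) = C1 + 2*sqrt(3)*exp(sqrt(3)*x)


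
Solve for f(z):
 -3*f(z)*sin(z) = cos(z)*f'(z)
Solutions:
 f(z) = C1*cos(z)^3


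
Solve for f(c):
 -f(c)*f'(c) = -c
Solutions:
 f(c) = -sqrt(C1 + c^2)
 f(c) = sqrt(C1 + c^2)


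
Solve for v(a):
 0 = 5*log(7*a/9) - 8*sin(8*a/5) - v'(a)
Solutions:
 v(a) = C1 + 5*a*log(a) - 10*a*log(3) - 5*a + 5*a*log(7) + 5*cos(8*a/5)


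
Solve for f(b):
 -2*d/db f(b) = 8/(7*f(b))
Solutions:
 f(b) = -sqrt(C1 - 56*b)/7
 f(b) = sqrt(C1 - 56*b)/7


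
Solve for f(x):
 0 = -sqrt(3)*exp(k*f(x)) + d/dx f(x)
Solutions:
 f(x) = Piecewise((log(-1/(C1*k + sqrt(3)*k*x))/k, Ne(k, 0)), (nan, True))
 f(x) = Piecewise((C1 + sqrt(3)*x, Eq(k, 0)), (nan, True))


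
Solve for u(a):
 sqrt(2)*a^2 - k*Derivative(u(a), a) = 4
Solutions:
 u(a) = C1 + sqrt(2)*a^3/(3*k) - 4*a/k


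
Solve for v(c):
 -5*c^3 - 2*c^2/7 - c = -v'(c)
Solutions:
 v(c) = C1 + 5*c^4/4 + 2*c^3/21 + c^2/2


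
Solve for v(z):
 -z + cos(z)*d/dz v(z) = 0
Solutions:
 v(z) = C1 + Integral(z/cos(z), z)


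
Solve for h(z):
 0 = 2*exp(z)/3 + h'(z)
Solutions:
 h(z) = C1 - 2*exp(z)/3


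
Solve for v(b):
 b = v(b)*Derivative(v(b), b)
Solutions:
 v(b) = -sqrt(C1 + b^2)
 v(b) = sqrt(C1 + b^2)


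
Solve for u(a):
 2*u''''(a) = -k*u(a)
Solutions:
 u(a) = C1*exp(-2^(3/4)*a*(-k)^(1/4)/2) + C2*exp(2^(3/4)*a*(-k)^(1/4)/2) + C3*exp(-2^(3/4)*I*a*(-k)^(1/4)/2) + C4*exp(2^(3/4)*I*a*(-k)^(1/4)/2)


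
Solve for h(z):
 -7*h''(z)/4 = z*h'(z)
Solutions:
 h(z) = C1 + C2*erf(sqrt(14)*z/7)


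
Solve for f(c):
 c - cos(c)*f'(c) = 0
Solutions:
 f(c) = C1 + Integral(c/cos(c), c)


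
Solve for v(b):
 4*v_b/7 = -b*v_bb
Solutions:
 v(b) = C1 + C2*b^(3/7)


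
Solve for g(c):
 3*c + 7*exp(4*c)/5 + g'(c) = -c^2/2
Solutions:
 g(c) = C1 - c^3/6 - 3*c^2/2 - 7*exp(4*c)/20


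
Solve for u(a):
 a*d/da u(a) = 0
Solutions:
 u(a) = C1


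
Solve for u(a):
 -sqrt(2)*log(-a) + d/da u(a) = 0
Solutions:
 u(a) = C1 + sqrt(2)*a*log(-a) - sqrt(2)*a


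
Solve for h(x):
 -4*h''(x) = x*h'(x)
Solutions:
 h(x) = C1 + C2*erf(sqrt(2)*x/4)


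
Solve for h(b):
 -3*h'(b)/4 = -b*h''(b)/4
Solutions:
 h(b) = C1 + C2*b^4


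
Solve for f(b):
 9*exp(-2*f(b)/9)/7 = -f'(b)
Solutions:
 f(b) = 9*log(-sqrt(C1 - 9*b)) - 9*log(21) + 9*log(14)/2
 f(b) = 9*log(C1 - 9*b)/2 - 9*log(21) + 9*log(14)/2


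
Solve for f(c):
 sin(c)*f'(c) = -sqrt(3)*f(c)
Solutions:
 f(c) = C1*(cos(c) + 1)^(sqrt(3)/2)/(cos(c) - 1)^(sqrt(3)/2)


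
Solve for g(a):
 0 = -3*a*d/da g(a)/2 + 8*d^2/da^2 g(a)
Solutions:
 g(a) = C1 + C2*erfi(sqrt(6)*a/8)


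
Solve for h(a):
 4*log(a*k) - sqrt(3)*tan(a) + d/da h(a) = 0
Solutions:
 h(a) = C1 - 4*a*log(a*k) + 4*a - sqrt(3)*log(cos(a))


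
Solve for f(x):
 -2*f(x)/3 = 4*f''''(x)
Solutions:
 f(x) = (C1*sin(2^(1/4)*3^(3/4)*x/6) + C2*cos(2^(1/4)*3^(3/4)*x/6))*exp(-2^(1/4)*3^(3/4)*x/6) + (C3*sin(2^(1/4)*3^(3/4)*x/6) + C4*cos(2^(1/4)*3^(3/4)*x/6))*exp(2^(1/4)*3^(3/4)*x/6)


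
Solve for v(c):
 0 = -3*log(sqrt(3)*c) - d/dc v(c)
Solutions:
 v(c) = C1 - 3*c*log(c) - 3*c*log(3)/2 + 3*c


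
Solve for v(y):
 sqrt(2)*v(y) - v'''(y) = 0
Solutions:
 v(y) = C3*exp(2^(1/6)*y) + (C1*sin(2^(1/6)*sqrt(3)*y/2) + C2*cos(2^(1/6)*sqrt(3)*y/2))*exp(-2^(1/6)*y/2)


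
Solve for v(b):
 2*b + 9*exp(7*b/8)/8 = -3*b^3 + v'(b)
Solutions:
 v(b) = C1 + 3*b^4/4 + b^2 + 9*exp(7*b/8)/7


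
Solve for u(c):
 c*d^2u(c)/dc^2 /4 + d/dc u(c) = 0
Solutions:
 u(c) = C1 + C2/c^3


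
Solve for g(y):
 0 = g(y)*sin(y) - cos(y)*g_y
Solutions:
 g(y) = C1/cos(y)


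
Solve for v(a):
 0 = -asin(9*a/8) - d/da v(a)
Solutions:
 v(a) = C1 - a*asin(9*a/8) - sqrt(64 - 81*a^2)/9


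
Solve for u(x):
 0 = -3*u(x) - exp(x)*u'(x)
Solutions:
 u(x) = C1*exp(3*exp(-x))


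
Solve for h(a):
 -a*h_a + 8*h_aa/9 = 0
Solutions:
 h(a) = C1 + C2*erfi(3*a/4)


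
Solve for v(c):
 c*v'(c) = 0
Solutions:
 v(c) = C1


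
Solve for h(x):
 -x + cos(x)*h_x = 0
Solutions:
 h(x) = C1 + Integral(x/cos(x), x)


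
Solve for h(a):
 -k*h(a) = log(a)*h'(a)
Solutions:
 h(a) = C1*exp(-k*li(a))


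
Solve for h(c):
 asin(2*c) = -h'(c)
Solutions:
 h(c) = C1 - c*asin(2*c) - sqrt(1 - 4*c^2)/2


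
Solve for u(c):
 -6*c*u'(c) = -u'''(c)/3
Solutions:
 u(c) = C1 + Integral(C2*airyai(18^(1/3)*c) + C3*airybi(18^(1/3)*c), c)


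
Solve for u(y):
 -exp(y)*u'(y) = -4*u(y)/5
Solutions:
 u(y) = C1*exp(-4*exp(-y)/5)


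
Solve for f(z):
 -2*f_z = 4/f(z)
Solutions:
 f(z) = -sqrt(C1 - 4*z)
 f(z) = sqrt(C1 - 4*z)


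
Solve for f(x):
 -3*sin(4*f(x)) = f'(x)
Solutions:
 f(x) = -acos((-C1 - exp(24*x))/(C1 - exp(24*x)))/4 + pi/2
 f(x) = acos((-C1 - exp(24*x))/(C1 - exp(24*x)))/4


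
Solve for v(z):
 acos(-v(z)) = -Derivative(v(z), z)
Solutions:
 Integral(1/acos(-_y), (_y, v(z))) = C1 - z


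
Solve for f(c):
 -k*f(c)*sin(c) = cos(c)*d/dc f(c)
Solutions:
 f(c) = C1*exp(k*log(cos(c)))


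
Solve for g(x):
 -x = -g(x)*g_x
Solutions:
 g(x) = -sqrt(C1 + x^2)
 g(x) = sqrt(C1 + x^2)


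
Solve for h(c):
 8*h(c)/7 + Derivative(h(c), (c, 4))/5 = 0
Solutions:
 h(c) = (C1*sin(10^(1/4)*7^(3/4)*c/7) + C2*cos(10^(1/4)*7^(3/4)*c/7))*exp(-10^(1/4)*7^(3/4)*c/7) + (C3*sin(10^(1/4)*7^(3/4)*c/7) + C4*cos(10^(1/4)*7^(3/4)*c/7))*exp(10^(1/4)*7^(3/4)*c/7)


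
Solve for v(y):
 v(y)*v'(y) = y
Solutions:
 v(y) = -sqrt(C1 + y^2)
 v(y) = sqrt(C1 + y^2)


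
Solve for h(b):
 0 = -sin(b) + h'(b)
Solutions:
 h(b) = C1 - cos(b)


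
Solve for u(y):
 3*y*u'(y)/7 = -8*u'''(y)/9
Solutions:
 u(y) = C1 + Integral(C2*airyai(-3*7^(2/3)*y/14) + C3*airybi(-3*7^(2/3)*y/14), y)


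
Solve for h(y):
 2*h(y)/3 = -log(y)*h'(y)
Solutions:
 h(y) = C1*exp(-2*li(y)/3)


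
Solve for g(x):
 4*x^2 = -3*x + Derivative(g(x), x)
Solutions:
 g(x) = C1 + 4*x^3/3 + 3*x^2/2


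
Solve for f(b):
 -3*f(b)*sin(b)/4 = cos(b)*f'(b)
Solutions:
 f(b) = C1*cos(b)^(3/4)


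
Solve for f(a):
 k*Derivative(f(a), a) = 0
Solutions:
 f(a) = C1


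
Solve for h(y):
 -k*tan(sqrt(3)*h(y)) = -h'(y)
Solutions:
 h(y) = sqrt(3)*(pi - asin(C1*exp(sqrt(3)*k*y)))/3
 h(y) = sqrt(3)*asin(C1*exp(sqrt(3)*k*y))/3


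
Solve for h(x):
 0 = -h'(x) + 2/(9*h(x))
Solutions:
 h(x) = -sqrt(C1 + 4*x)/3
 h(x) = sqrt(C1 + 4*x)/3


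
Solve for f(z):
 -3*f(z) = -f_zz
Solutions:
 f(z) = C1*exp(-sqrt(3)*z) + C2*exp(sqrt(3)*z)


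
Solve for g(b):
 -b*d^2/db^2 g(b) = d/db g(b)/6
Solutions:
 g(b) = C1 + C2*b^(5/6)


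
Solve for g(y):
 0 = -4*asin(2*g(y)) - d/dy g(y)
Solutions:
 Integral(1/asin(2*_y), (_y, g(y))) = C1 - 4*y


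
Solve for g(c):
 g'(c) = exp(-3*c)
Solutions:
 g(c) = C1 - exp(-3*c)/3


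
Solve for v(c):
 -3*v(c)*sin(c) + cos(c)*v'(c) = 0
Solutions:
 v(c) = C1/cos(c)^3


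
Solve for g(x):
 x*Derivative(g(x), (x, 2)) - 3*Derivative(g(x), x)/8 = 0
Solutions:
 g(x) = C1 + C2*x^(11/8)


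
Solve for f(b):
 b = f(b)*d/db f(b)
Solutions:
 f(b) = -sqrt(C1 + b^2)
 f(b) = sqrt(C1 + b^2)


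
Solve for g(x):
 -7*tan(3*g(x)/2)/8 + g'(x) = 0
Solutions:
 g(x) = -2*asin(C1*exp(21*x/16))/3 + 2*pi/3
 g(x) = 2*asin(C1*exp(21*x/16))/3


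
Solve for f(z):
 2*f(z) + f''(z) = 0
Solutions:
 f(z) = C1*sin(sqrt(2)*z) + C2*cos(sqrt(2)*z)


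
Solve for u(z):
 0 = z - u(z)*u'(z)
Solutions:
 u(z) = -sqrt(C1 + z^2)
 u(z) = sqrt(C1 + z^2)


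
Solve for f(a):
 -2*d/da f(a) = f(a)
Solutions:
 f(a) = C1*exp(-a/2)


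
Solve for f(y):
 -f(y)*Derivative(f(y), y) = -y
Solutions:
 f(y) = -sqrt(C1 + y^2)
 f(y) = sqrt(C1 + y^2)


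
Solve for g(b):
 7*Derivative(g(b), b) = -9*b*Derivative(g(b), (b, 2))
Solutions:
 g(b) = C1 + C2*b^(2/9)


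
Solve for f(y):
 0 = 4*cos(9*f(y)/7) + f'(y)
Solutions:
 4*y - 7*log(sin(9*f(y)/7) - 1)/18 + 7*log(sin(9*f(y)/7) + 1)/18 = C1


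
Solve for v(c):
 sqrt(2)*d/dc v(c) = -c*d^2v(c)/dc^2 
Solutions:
 v(c) = C1 + C2*c^(1 - sqrt(2))


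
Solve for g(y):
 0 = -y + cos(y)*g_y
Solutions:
 g(y) = C1 + Integral(y/cos(y), y)


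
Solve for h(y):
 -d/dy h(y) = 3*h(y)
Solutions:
 h(y) = C1*exp(-3*y)


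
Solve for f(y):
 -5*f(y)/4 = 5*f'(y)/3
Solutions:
 f(y) = C1*exp(-3*y/4)


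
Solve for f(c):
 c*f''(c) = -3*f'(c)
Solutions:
 f(c) = C1 + C2/c^2


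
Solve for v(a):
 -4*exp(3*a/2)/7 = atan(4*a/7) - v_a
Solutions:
 v(a) = C1 + a*atan(4*a/7) + 8*exp(3*a/2)/21 - 7*log(16*a^2 + 49)/8


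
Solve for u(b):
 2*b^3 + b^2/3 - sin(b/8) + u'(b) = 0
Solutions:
 u(b) = C1 - b^4/2 - b^3/9 - 8*cos(b/8)


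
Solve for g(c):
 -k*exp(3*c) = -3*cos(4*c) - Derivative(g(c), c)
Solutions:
 g(c) = C1 + k*exp(3*c)/3 - 3*sin(4*c)/4


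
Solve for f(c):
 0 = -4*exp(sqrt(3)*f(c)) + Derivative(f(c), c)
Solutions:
 f(c) = sqrt(3)*(2*log(-1/(C1 + 4*c)) - log(3))/6


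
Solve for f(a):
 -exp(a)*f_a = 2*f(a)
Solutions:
 f(a) = C1*exp(2*exp(-a))


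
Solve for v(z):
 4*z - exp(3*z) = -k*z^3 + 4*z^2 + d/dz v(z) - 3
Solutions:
 v(z) = C1 + k*z^4/4 - 4*z^3/3 + 2*z^2 + 3*z - exp(3*z)/3


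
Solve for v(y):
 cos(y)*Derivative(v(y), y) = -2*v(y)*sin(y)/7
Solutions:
 v(y) = C1*cos(y)^(2/7)


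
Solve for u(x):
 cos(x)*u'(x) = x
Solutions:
 u(x) = C1 + Integral(x/cos(x), x)


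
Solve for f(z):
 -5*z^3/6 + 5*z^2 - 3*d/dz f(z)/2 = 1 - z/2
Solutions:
 f(z) = C1 - 5*z^4/36 + 10*z^3/9 + z^2/6 - 2*z/3


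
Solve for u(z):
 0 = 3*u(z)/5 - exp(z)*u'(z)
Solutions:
 u(z) = C1*exp(-3*exp(-z)/5)


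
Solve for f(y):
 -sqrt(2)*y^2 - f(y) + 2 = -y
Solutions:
 f(y) = -sqrt(2)*y^2 + y + 2


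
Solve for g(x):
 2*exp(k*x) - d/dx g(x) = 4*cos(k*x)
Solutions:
 g(x) = C1 + 2*exp(k*x)/k - 4*sin(k*x)/k


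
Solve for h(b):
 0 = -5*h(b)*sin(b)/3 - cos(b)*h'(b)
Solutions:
 h(b) = C1*cos(b)^(5/3)


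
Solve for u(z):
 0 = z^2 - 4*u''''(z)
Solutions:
 u(z) = C1 + C2*z + C3*z^2 + C4*z^3 + z^6/1440


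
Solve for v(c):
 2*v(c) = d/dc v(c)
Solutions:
 v(c) = C1*exp(2*c)


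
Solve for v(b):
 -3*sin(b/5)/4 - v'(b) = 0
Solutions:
 v(b) = C1 + 15*cos(b/5)/4


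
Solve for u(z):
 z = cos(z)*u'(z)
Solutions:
 u(z) = C1 + Integral(z/cos(z), z)


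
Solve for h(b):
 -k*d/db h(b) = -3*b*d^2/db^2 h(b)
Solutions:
 h(b) = C1 + b^(re(k)/3 + 1)*(C2*sin(log(b)*Abs(im(k))/3) + C3*cos(log(b)*im(k)/3))


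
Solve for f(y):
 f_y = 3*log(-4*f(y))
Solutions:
 -Integral(1/(log(-_y) + 2*log(2)), (_y, f(y)))/3 = C1 - y


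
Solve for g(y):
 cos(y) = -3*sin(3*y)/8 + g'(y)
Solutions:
 g(y) = C1 + sin(y) - cos(3*y)/8


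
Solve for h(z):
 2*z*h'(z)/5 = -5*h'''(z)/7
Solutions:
 h(z) = C1 + Integral(C2*airyai(-70^(1/3)*z/5) + C3*airybi(-70^(1/3)*z/5), z)


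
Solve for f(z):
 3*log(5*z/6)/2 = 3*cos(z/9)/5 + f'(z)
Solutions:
 f(z) = C1 + 3*z*log(z)/2 - 2*z*log(6) - 3*z/2 + z*log(5) + z*log(30)/2 - 27*sin(z/9)/5


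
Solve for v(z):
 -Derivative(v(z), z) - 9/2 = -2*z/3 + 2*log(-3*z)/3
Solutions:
 v(z) = C1 + z^2/3 - 2*z*log(-z)/3 + z*(-23 - 4*log(3))/6


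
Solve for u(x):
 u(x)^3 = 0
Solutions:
 u(x) = 0


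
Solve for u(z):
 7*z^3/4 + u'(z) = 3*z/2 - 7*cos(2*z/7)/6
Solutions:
 u(z) = C1 - 7*z^4/16 + 3*z^2/4 - 49*sin(2*z/7)/12


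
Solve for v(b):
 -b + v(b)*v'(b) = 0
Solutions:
 v(b) = -sqrt(C1 + b^2)
 v(b) = sqrt(C1 + b^2)


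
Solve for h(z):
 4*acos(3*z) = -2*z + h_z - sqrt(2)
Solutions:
 h(z) = C1 + z^2 + 4*z*acos(3*z) + sqrt(2)*z - 4*sqrt(1 - 9*z^2)/3


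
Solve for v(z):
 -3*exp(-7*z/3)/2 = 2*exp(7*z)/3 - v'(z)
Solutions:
 v(z) = C1 + 2*exp(7*z)/21 - 9*exp(-7*z/3)/14


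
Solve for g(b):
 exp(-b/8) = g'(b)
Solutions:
 g(b) = C1 - 8*exp(-b/8)


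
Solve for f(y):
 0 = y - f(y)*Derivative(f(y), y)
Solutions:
 f(y) = -sqrt(C1 + y^2)
 f(y) = sqrt(C1 + y^2)


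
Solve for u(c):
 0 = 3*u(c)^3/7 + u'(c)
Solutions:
 u(c) = -sqrt(14)*sqrt(-1/(C1 - 3*c))/2
 u(c) = sqrt(14)*sqrt(-1/(C1 - 3*c))/2


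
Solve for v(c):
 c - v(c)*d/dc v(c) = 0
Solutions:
 v(c) = -sqrt(C1 + c^2)
 v(c) = sqrt(C1 + c^2)


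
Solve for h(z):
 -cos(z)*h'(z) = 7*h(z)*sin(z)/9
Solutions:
 h(z) = C1*cos(z)^(7/9)


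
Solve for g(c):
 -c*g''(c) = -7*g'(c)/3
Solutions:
 g(c) = C1 + C2*c^(10/3)


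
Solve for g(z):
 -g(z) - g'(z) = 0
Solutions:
 g(z) = C1*exp(-z)


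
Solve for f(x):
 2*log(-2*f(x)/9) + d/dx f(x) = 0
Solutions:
 Integral(1/(log(-_y) - 2*log(3) + log(2)), (_y, f(x)))/2 = C1 - x


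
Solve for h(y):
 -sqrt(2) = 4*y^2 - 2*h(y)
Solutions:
 h(y) = 2*y^2 + sqrt(2)/2


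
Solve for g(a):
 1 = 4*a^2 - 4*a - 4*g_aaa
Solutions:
 g(a) = C1 + C2*a + C3*a^2 + a^5/60 - a^4/24 - a^3/24


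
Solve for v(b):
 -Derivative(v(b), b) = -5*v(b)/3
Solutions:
 v(b) = C1*exp(5*b/3)


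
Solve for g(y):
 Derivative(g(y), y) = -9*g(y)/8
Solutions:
 g(y) = C1*exp(-9*y/8)


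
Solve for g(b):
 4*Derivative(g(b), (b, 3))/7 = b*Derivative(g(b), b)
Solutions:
 g(b) = C1 + Integral(C2*airyai(14^(1/3)*b/2) + C3*airybi(14^(1/3)*b/2), b)


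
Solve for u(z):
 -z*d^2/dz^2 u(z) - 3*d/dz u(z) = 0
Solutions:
 u(z) = C1 + C2/z^2


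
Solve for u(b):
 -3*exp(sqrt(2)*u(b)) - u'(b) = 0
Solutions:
 u(b) = sqrt(2)*(2*log(1/(C1 + 3*b)) - log(2))/4


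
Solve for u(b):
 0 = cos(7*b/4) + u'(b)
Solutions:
 u(b) = C1 - 4*sin(7*b/4)/7


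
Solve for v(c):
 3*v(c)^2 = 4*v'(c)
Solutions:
 v(c) = -4/(C1 + 3*c)


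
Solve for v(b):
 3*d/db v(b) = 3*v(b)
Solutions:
 v(b) = C1*exp(b)


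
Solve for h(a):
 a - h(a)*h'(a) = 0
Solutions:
 h(a) = -sqrt(C1 + a^2)
 h(a) = sqrt(C1 + a^2)


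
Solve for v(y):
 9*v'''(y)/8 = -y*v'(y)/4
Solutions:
 v(y) = C1 + Integral(C2*airyai(-6^(1/3)*y/3) + C3*airybi(-6^(1/3)*y/3), y)


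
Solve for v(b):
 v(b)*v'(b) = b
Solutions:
 v(b) = -sqrt(C1 + b^2)
 v(b) = sqrt(C1 + b^2)


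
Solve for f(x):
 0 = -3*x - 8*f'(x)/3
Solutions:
 f(x) = C1 - 9*x^2/16


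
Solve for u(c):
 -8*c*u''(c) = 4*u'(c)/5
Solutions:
 u(c) = C1 + C2*c^(9/10)


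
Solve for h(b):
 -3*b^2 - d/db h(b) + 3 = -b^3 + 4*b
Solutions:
 h(b) = C1 + b^4/4 - b^3 - 2*b^2 + 3*b


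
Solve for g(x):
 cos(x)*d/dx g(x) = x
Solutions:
 g(x) = C1 + Integral(x/cos(x), x)


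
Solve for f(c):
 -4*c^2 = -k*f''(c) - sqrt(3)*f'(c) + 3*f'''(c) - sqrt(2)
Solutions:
 f(c) = C1 + C2*exp(c*(k - sqrt(k^2 + 12*sqrt(3)))/6) + C3*exp(c*(k + sqrt(k^2 + 12*sqrt(3)))/6) + 4*sqrt(3)*c^3/9 - 4*c^2*k/3 + 8*sqrt(3)*c*k^2/9 - sqrt(6)*c/3 + 8*c


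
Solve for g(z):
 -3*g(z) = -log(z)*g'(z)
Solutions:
 g(z) = C1*exp(3*li(z))


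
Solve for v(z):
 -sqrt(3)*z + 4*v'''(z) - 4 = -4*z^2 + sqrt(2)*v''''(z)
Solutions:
 v(z) = C1 + C2*z + C3*z^2 + C4*exp(2*sqrt(2)*z) - z^5/60 + z^4*(-2*sqrt(2) + sqrt(3))/96 + z^3*(sqrt(6) + 12)/96


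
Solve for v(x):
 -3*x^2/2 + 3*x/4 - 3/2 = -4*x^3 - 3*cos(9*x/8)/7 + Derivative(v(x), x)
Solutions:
 v(x) = C1 + x^4 - x^3/2 + 3*x^2/8 - 3*x/2 + 8*sin(9*x/8)/21


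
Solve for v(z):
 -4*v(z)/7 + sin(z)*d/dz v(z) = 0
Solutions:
 v(z) = C1*(cos(z) - 1)^(2/7)/(cos(z) + 1)^(2/7)


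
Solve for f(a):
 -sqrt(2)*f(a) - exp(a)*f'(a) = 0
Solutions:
 f(a) = C1*exp(sqrt(2)*exp(-a))


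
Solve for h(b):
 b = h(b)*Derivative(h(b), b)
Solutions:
 h(b) = -sqrt(C1 + b^2)
 h(b) = sqrt(C1 + b^2)


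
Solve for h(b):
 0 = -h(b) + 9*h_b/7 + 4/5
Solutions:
 h(b) = C1*exp(7*b/9) + 4/5


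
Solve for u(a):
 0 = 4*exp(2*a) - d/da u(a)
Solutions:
 u(a) = C1 + 2*exp(2*a)


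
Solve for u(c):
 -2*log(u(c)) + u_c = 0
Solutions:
 li(u(c)) = C1 + 2*c


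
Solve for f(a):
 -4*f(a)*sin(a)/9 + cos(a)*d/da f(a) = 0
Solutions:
 f(a) = C1/cos(a)^(4/9)


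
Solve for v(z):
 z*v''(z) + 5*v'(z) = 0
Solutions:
 v(z) = C1 + C2/z^4


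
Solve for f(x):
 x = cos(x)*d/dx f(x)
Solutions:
 f(x) = C1 + Integral(x/cos(x), x)


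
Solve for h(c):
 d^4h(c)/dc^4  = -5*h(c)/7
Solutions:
 h(c) = (C1*sin(sqrt(2)*5^(1/4)*7^(3/4)*c/14) + C2*cos(sqrt(2)*5^(1/4)*7^(3/4)*c/14))*exp(-sqrt(2)*5^(1/4)*7^(3/4)*c/14) + (C3*sin(sqrt(2)*5^(1/4)*7^(3/4)*c/14) + C4*cos(sqrt(2)*5^(1/4)*7^(3/4)*c/14))*exp(sqrt(2)*5^(1/4)*7^(3/4)*c/14)


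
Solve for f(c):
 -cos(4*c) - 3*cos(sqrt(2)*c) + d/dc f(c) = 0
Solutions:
 f(c) = C1 + sin(4*c)/4 + 3*sqrt(2)*sin(sqrt(2)*c)/2


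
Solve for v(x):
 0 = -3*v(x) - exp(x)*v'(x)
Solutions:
 v(x) = C1*exp(3*exp(-x))


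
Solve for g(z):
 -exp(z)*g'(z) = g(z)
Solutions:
 g(z) = C1*exp(exp(-z))


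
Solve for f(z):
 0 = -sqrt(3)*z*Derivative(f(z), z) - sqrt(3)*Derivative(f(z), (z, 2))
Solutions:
 f(z) = C1 + C2*erf(sqrt(2)*z/2)


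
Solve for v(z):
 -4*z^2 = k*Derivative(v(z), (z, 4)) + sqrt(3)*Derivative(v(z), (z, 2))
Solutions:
 v(z) = C1 + C2*z + C3*exp(-3^(1/4)*z*sqrt(-1/k)) + C4*exp(3^(1/4)*z*sqrt(-1/k)) + 4*k*z^2/3 - sqrt(3)*z^4/9


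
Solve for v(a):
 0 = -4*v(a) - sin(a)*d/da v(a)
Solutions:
 v(a) = C1*(cos(a)^2 + 2*cos(a) + 1)/(cos(a)^2 - 2*cos(a) + 1)


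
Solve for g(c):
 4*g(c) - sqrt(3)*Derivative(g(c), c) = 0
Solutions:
 g(c) = C1*exp(4*sqrt(3)*c/3)


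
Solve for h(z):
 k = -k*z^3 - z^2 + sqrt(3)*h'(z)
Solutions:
 h(z) = C1 + sqrt(3)*k*z^4/12 + sqrt(3)*k*z/3 + sqrt(3)*z^3/9


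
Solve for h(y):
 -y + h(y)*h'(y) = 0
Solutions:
 h(y) = -sqrt(C1 + y^2)
 h(y) = sqrt(C1 + y^2)


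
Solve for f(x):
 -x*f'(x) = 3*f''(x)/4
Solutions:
 f(x) = C1 + C2*erf(sqrt(6)*x/3)


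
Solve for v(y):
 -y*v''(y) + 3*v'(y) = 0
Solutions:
 v(y) = C1 + C2*y^4


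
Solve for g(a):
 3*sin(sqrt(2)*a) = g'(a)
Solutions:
 g(a) = C1 - 3*sqrt(2)*cos(sqrt(2)*a)/2


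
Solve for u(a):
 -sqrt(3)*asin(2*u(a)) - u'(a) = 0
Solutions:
 Integral(1/asin(2*_y), (_y, u(a))) = C1 - sqrt(3)*a


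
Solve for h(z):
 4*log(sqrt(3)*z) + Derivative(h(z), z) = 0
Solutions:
 h(z) = C1 - 4*z*log(z) - z*log(9) + 4*z


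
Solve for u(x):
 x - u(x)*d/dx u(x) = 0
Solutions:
 u(x) = -sqrt(C1 + x^2)
 u(x) = sqrt(C1 + x^2)


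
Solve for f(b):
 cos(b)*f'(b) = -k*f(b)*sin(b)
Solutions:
 f(b) = C1*exp(k*log(cos(b)))


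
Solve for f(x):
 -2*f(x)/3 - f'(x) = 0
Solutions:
 f(x) = C1*exp(-2*x/3)


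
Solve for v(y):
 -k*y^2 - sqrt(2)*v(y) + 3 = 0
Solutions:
 v(y) = sqrt(2)*(-k*y^2 + 3)/2


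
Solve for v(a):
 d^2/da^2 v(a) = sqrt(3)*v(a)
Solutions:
 v(a) = C1*exp(-3^(1/4)*a) + C2*exp(3^(1/4)*a)


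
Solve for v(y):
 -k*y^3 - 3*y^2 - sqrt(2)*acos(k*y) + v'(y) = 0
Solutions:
 v(y) = C1 + k*y^4/4 + y^3 + sqrt(2)*Piecewise((y*acos(k*y) - sqrt(-k^2*y^2 + 1)/k, Ne(k, 0)), (pi*y/2, True))


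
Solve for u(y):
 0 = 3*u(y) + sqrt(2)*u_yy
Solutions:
 u(y) = C1*sin(2^(3/4)*sqrt(3)*y/2) + C2*cos(2^(3/4)*sqrt(3)*y/2)


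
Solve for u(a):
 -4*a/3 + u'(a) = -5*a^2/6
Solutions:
 u(a) = C1 - 5*a^3/18 + 2*a^2/3


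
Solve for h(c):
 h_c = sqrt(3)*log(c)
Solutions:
 h(c) = C1 + sqrt(3)*c*log(c) - sqrt(3)*c


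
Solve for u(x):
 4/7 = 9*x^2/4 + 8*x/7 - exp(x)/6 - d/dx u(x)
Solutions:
 u(x) = C1 + 3*x^3/4 + 4*x^2/7 - 4*x/7 - exp(x)/6


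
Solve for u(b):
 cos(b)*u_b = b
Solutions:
 u(b) = C1 + Integral(b/cos(b), b)


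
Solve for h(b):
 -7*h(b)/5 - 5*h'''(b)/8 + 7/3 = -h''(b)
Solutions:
 h(b) = C1*exp(b*(32*2^(1/3)/(3*sqrt(72345) + 817)^(1/3) + 16 + 2^(2/3)*(3*sqrt(72345) + 817)^(1/3))/30)*sin(2^(1/3)*sqrt(3)*b*(-2^(1/3)*(3*sqrt(72345) + 817)^(1/3) + 32/(3*sqrt(72345) + 817)^(1/3))/30) + C2*exp(b*(32*2^(1/3)/(3*sqrt(72345) + 817)^(1/3) + 16 + 2^(2/3)*(3*sqrt(72345) + 817)^(1/3))/30)*cos(2^(1/3)*sqrt(3)*b*(-2^(1/3)*(3*sqrt(72345) + 817)^(1/3) + 32/(3*sqrt(72345) + 817)^(1/3))/30) + C3*exp(b*(-2^(2/3)*(3*sqrt(72345) + 817)^(1/3) - 32*2^(1/3)/(3*sqrt(72345) + 817)^(1/3) + 8)/15) + 5/3


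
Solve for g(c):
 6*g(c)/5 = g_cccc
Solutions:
 g(c) = C1*exp(-5^(3/4)*6^(1/4)*c/5) + C2*exp(5^(3/4)*6^(1/4)*c/5) + C3*sin(5^(3/4)*6^(1/4)*c/5) + C4*cos(5^(3/4)*6^(1/4)*c/5)


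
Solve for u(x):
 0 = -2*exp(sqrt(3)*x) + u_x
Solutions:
 u(x) = C1 + 2*sqrt(3)*exp(sqrt(3)*x)/3


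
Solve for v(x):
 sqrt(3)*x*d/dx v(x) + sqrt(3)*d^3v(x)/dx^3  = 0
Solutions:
 v(x) = C1 + Integral(C2*airyai(-x) + C3*airybi(-x), x)


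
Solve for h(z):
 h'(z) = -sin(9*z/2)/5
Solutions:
 h(z) = C1 + 2*cos(9*z/2)/45


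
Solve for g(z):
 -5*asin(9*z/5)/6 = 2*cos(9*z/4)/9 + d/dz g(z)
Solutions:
 g(z) = C1 - 5*z*asin(9*z/5)/6 - 5*sqrt(25 - 81*z^2)/54 - 8*sin(9*z/4)/81


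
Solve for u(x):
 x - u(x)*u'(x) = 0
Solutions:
 u(x) = -sqrt(C1 + x^2)
 u(x) = sqrt(C1 + x^2)


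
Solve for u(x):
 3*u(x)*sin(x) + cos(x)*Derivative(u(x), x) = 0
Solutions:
 u(x) = C1*cos(x)^3


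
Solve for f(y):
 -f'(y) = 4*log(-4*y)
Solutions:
 f(y) = C1 - 4*y*log(-y) + 4*y*(1 - 2*log(2))


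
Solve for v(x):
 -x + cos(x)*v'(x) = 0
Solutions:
 v(x) = C1 + Integral(x/cos(x), x)


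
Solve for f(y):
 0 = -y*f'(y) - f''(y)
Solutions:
 f(y) = C1 + C2*erf(sqrt(2)*y/2)


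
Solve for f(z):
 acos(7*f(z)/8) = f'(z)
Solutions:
 Integral(1/acos(7*_y/8), (_y, f(z))) = C1 + z


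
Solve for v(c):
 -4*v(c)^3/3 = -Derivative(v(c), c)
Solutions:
 v(c) = -sqrt(6)*sqrt(-1/(C1 + 4*c))/2
 v(c) = sqrt(6)*sqrt(-1/(C1 + 4*c))/2


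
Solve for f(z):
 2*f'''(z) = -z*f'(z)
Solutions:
 f(z) = C1 + Integral(C2*airyai(-2^(2/3)*z/2) + C3*airybi(-2^(2/3)*z/2), z)


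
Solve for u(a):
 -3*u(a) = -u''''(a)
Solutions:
 u(a) = C1*exp(-3^(1/4)*a) + C2*exp(3^(1/4)*a) + C3*sin(3^(1/4)*a) + C4*cos(3^(1/4)*a)


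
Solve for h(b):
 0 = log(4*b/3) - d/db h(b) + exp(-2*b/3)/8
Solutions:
 h(b) = C1 + b*log(b) + b*(-log(3) - 1 + 2*log(2)) - 3*exp(-2*b/3)/16


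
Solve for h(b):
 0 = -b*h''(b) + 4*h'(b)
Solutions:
 h(b) = C1 + C2*b^5


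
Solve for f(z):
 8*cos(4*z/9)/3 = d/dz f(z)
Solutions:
 f(z) = C1 + 6*sin(4*z/9)


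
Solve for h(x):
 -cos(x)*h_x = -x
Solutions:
 h(x) = C1 + Integral(x/cos(x), x)


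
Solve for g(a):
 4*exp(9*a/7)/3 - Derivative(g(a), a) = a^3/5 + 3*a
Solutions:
 g(a) = C1 - a^4/20 - 3*a^2/2 + 28*exp(9*a/7)/27


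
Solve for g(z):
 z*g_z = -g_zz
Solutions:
 g(z) = C1 + C2*erf(sqrt(2)*z/2)


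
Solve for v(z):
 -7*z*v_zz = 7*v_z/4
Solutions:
 v(z) = C1 + C2*z^(3/4)


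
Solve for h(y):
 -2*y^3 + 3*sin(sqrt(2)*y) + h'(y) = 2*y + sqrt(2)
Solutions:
 h(y) = C1 + y^4/2 + y^2 + sqrt(2)*y + 3*sqrt(2)*cos(sqrt(2)*y)/2


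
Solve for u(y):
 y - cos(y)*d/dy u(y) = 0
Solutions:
 u(y) = C1 + Integral(y/cos(y), y)


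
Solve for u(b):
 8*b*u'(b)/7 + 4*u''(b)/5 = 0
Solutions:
 u(b) = C1 + C2*erf(sqrt(35)*b/7)


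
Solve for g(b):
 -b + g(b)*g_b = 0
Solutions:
 g(b) = -sqrt(C1 + b^2)
 g(b) = sqrt(C1 + b^2)


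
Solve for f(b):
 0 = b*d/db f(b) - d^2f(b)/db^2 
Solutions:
 f(b) = C1 + C2*erfi(sqrt(2)*b/2)


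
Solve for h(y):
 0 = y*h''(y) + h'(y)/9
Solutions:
 h(y) = C1 + C2*y^(8/9)


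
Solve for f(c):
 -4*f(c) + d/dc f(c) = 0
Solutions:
 f(c) = C1*exp(4*c)


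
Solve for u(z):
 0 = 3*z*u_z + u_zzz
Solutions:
 u(z) = C1 + Integral(C2*airyai(-3^(1/3)*z) + C3*airybi(-3^(1/3)*z), z)


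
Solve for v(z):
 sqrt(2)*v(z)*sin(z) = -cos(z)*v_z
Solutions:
 v(z) = C1*cos(z)^(sqrt(2))


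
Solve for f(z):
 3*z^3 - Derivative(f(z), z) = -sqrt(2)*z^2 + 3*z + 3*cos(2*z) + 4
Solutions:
 f(z) = C1 + 3*z^4/4 + sqrt(2)*z^3/3 - 3*z^2/2 - 4*z - 3*sin(2*z)/2


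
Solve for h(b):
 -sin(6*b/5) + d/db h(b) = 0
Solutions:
 h(b) = C1 - 5*cos(6*b/5)/6


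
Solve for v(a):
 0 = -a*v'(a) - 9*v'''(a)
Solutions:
 v(a) = C1 + Integral(C2*airyai(-3^(1/3)*a/3) + C3*airybi(-3^(1/3)*a/3), a)


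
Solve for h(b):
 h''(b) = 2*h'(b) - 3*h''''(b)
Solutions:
 h(b) = C1 + C2*exp(b*(-(9 + sqrt(82))^(1/3) + (9 + sqrt(82))^(-1/3))/6)*sin(sqrt(3)*b*((9 + sqrt(82))^(-1/3) + (9 + sqrt(82))^(1/3))/6) + C3*exp(b*(-(9 + sqrt(82))^(1/3) + (9 + sqrt(82))^(-1/3))/6)*cos(sqrt(3)*b*((9 + sqrt(82))^(-1/3) + (9 + sqrt(82))^(1/3))/6) + C4*exp(-b*(-(9 + sqrt(82))^(1/3) + (9 + sqrt(82))^(-1/3))/3)


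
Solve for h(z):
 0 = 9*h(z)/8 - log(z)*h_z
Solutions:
 h(z) = C1*exp(9*li(z)/8)


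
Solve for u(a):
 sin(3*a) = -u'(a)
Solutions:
 u(a) = C1 + cos(3*a)/3


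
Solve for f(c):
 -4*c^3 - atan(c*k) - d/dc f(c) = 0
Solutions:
 f(c) = C1 - c^4 - Piecewise((c*atan(c*k) - log(c^2*k^2 + 1)/(2*k), Ne(k, 0)), (0, True))


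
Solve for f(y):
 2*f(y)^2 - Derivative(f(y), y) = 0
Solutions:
 f(y) = -1/(C1 + 2*y)


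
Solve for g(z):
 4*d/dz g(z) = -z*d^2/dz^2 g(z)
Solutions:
 g(z) = C1 + C2/z^3


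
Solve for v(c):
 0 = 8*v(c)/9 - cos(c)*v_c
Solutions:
 v(c) = C1*(sin(c) + 1)^(4/9)/(sin(c) - 1)^(4/9)


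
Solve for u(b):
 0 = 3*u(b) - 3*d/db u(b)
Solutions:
 u(b) = C1*exp(b)


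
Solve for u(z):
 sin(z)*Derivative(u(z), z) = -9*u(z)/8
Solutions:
 u(z) = C1*(cos(z) + 1)^(9/16)/(cos(z) - 1)^(9/16)


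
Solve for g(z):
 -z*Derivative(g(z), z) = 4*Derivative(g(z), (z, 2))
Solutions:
 g(z) = C1 + C2*erf(sqrt(2)*z/4)


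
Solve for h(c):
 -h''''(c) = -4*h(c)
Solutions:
 h(c) = C1*exp(-sqrt(2)*c) + C2*exp(sqrt(2)*c) + C3*sin(sqrt(2)*c) + C4*cos(sqrt(2)*c)


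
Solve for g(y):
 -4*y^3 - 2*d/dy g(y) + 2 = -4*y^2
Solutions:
 g(y) = C1 - y^4/2 + 2*y^3/3 + y


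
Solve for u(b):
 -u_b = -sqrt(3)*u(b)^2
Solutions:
 u(b) = -1/(C1 + sqrt(3)*b)


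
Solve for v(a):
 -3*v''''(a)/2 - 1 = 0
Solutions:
 v(a) = C1 + C2*a + C3*a^2 + C4*a^3 - a^4/36


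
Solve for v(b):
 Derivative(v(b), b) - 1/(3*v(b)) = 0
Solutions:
 v(b) = -sqrt(C1 + 6*b)/3
 v(b) = sqrt(C1 + 6*b)/3


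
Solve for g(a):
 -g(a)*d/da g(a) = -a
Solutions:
 g(a) = -sqrt(C1 + a^2)
 g(a) = sqrt(C1 + a^2)


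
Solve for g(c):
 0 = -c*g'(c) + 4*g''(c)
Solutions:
 g(c) = C1 + C2*erfi(sqrt(2)*c/4)


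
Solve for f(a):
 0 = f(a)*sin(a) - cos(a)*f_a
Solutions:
 f(a) = C1/cos(a)


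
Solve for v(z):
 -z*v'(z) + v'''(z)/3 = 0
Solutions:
 v(z) = C1 + Integral(C2*airyai(3^(1/3)*z) + C3*airybi(3^(1/3)*z), z)


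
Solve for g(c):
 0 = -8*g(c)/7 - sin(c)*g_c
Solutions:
 g(c) = C1*(cos(c) + 1)^(4/7)/(cos(c) - 1)^(4/7)


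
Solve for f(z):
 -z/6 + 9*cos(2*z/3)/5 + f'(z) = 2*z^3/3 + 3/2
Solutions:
 f(z) = C1 + z^4/6 + z^2/12 + 3*z/2 - 27*sin(2*z/3)/10


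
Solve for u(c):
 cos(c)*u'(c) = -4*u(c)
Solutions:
 u(c) = C1*(sin(c)^2 - 2*sin(c) + 1)/(sin(c)^2 + 2*sin(c) + 1)


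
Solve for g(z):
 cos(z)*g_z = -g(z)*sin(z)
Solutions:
 g(z) = C1*cos(z)


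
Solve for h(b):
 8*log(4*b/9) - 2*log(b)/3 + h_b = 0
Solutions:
 h(b) = C1 - 22*b*log(b)/3 - 16*b*log(2) + 22*b/3 + 16*b*log(3)


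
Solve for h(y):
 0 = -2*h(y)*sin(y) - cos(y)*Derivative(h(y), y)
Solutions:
 h(y) = C1*cos(y)^2


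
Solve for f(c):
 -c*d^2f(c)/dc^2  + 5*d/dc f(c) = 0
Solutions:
 f(c) = C1 + C2*c^6


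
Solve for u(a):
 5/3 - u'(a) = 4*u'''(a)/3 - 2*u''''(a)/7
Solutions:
 u(a) = C1 + C2*exp(a*(-14^(1/3)*(27*sqrt(3865) + 2297)^(1/3) - 56*14^(2/3)/(27*sqrt(3865) + 2297)^(1/3) + 56)/36)*sin(14^(1/3)*sqrt(3)*a*(-(27*sqrt(3865) + 2297)^(1/3) + 56*14^(1/3)/(27*sqrt(3865) + 2297)^(1/3))/36) + C3*exp(a*(-14^(1/3)*(27*sqrt(3865) + 2297)^(1/3) - 56*14^(2/3)/(27*sqrt(3865) + 2297)^(1/3) + 56)/36)*cos(14^(1/3)*sqrt(3)*a*(-(27*sqrt(3865) + 2297)^(1/3) + 56*14^(1/3)/(27*sqrt(3865) + 2297)^(1/3))/36) + C4*exp(a*(56*14^(2/3)/(27*sqrt(3865) + 2297)^(1/3) + 28 + 14^(1/3)*(27*sqrt(3865) + 2297)^(1/3))/18) + 5*a/3


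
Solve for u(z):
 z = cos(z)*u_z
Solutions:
 u(z) = C1 + Integral(z/cos(z), z)


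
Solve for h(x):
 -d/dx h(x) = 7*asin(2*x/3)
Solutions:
 h(x) = C1 - 7*x*asin(2*x/3) - 7*sqrt(9 - 4*x^2)/2


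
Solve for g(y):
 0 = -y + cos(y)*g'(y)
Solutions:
 g(y) = C1 + Integral(y/cos(y), y)


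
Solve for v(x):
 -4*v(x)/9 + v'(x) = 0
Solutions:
 v(x) = C1*exp(4*x/9)


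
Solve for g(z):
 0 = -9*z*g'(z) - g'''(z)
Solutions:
 g(z) = C1 + Integral(C2*airyai(-3^(2/3)*z) + C3*airybi(-3^(2/3)*z), z)


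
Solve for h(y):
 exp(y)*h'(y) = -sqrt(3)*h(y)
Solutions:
 h(y) = C1*exp(sqrt(3)*exp(-y))


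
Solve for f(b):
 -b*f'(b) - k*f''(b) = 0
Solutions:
 f(b) = C1 + C2*sqrt(k)*erf(sqrt(2)*b*sqrt(1/k)/2)


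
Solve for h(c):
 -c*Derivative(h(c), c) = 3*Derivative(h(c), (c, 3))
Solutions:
 h(c) = C1 + Integral(C2*airyai(-3^(2/3)*c/3) + C3*airybi(-3^(2/3)*c/3), c)


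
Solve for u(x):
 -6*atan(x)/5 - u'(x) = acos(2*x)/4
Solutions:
 u(x) = C1 - x*acos(2*x)/4 - 6*x*atan(x)/5 + sqrt(1 - 4*x^2)/8 + 3*log(x^2 + 1)/5


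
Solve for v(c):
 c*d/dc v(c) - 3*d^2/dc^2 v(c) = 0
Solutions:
 v(c) = C1 + C2*erfi(sqrt(6)*c/6)


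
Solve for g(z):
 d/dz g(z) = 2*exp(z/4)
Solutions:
 g(z) = C1 + 8*exp(z/4)


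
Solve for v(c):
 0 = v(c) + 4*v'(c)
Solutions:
 v(c) = C1*exp(-c/4)


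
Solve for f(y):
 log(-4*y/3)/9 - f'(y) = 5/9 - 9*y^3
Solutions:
 f(y) = C1 + 9*y^4/4 + y*log(-y)/9 + y*(-6 - log(3) + 2*log(2))/9


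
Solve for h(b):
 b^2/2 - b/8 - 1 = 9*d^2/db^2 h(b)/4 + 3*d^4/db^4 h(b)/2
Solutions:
 h(b) = C1 + C2*b + C3*sin(sqrt(6)*b/2) + C4*cos(sqrt(6)*b/2) + b^4/54 - b^3/108 - 10*b^2/27


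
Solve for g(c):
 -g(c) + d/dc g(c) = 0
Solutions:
 g(c) = C1*exp(c)


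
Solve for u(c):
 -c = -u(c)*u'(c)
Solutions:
 u(c) = -sqrt(C1 + c^2)
 u(c) = sqrt(C1 + c^2)


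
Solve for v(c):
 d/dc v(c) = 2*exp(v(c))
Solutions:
 v(c) = log(-1/(C1 + 2*c))


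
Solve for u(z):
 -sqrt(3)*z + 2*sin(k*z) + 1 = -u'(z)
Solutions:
 u(z) = C1 + sqrt(3)*z^2/2 - z + 2*cos(k*z)/k


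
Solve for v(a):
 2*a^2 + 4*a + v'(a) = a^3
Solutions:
 v(a) = C1 + a^4/4 - 2*a^3/3 - 2*a^2


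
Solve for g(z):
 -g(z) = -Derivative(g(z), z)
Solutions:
 g(z) = C1*exp(z)


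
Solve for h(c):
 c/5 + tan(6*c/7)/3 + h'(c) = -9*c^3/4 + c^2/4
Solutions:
 h(c) = C1 - 9*c^4/16 + c^3/12 - c^2/10 + 7*log(cos(6*c/7))/18


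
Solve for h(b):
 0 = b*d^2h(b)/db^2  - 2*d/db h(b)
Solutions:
 h(b) = C1 + C2*b^3
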